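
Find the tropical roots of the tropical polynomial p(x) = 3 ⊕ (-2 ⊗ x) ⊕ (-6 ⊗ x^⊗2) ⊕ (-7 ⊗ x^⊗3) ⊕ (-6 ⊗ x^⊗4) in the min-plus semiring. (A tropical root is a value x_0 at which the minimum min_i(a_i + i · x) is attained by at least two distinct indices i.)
Roots: {-1, 1, 4, 5}

Each tropical root is a break point of the lower envelope of the lines y = a_i + i · x (there are 5 lines, with slopes 0, 1, ..., 4). Only the lines that attain the minimum somewhere contribute to roots; other lines are dominated. Here the surviving (envelope) indices are i = 4, i = 3, i = 2, i = 1, i = 0.
Intersections between consecutive envelope lines give the roots: for adjacent envelope indices i < j the intersection is x = (a_i − a_j) / (j − i). Reading off the sorted break points: {-1, 1, 4, 5}.
Verification: at each break x_0, at least two indices attain the minimum of min_i(a_i + i · x_0).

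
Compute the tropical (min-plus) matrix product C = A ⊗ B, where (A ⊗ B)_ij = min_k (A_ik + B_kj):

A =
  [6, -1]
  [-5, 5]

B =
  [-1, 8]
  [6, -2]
A ⊗ B =
  [5, -3]
  [-6, 3]

Apply the min-plus product entry-by-entry:
  C[0][0] = min over k of (A[0][0] + B[0][0] = 6 + -1 = 5, A[0][1] + B[1][0] = -1 + 6 = 5) = 5 (attained at k = 0)
  C[0][1] = min over k of (A[0][0] + B[0][1] = 6 + 8 = 14, A[0][1] + B[1][1] = -1 + -2 = -3) = -3 (attained at k = 1)
  C[1][0] = min over k of (A[1][0] + B[0][0] = -5 + -1 = -6, A[1][1] + B[1][0] = 5 + 6 = 11) = -6 (attained at k = 0)
  C[1][1] = min over k of (A[1][0] + B[0][1] = -5 + 8 = 3, A[1][1] + B[1][1] = 5 + -2 = 3) = 3 (attained at k = 0)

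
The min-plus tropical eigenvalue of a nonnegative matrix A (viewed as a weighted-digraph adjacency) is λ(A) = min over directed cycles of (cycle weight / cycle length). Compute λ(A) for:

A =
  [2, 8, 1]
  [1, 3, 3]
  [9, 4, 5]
λ(A) = 2

Enumerate directed cycles and compute their means (weight / length). Sample:
  cycle 0 → 0: weight = 2, length = 1, mean = 2/1 ≈ 2.000
  cycle 1 → 1: weight = 3, length = 1, mean = 3/1 ≈ 3.000
  cycle 2 → 2: weight = 5, length = 1, mean = 5/1 ≈ 5.000
  cycle 0 → 1 → 0: weight = 9, length = 2, mean = 9/2 ≈ 4.500
  cycle 0 → 2 → 0: weight = 10, length = 2, mean = 10/2 ≈ 5.000
  cycle 1 → 0 → 1: weight = 9, length = 2, mean = 9/2 ≈ 4.500
Minimum mean = 2.000, attained e.g. along the cycle 0 → 0 with weight 2 and length 1. So λ(A) = 2/1 = 2.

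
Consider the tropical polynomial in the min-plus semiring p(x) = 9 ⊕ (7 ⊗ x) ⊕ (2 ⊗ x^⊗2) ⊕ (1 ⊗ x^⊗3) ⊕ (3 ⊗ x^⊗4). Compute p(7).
p(7) = 9

A tropical monomial a ⊗ x^⊗i evaluates to a + i · x. Evaluating each term at x = 7:
  Term 0 contributes 9 + 0 · 7 = 9
  Term 1 contributes 7 + 1 · 7 = 14
  Term 2 contributes 2 + 2 · 7 = 16
  Term 3 contributes 1 + 3 · 7 = 22
  Term 4 contributes 3 + 4 · 7 = 31
p(7) = ⊕ of these = min[9, 14, 16, 22, 31] = 9.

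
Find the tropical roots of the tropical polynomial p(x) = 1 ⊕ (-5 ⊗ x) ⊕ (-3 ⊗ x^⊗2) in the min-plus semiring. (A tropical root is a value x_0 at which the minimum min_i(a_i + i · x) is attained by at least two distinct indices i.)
Roots: {-2, 6}

Each tropical root is a break point of the lower envelope of the lines y = a_i + i · x (there are 3 lines, with slopes 0, 1, ..., 2). Only the lines that attain the minimum somewhere contribute to roots; other lines are dominated. Here the surviving (envelope) indices are i = 2, i = 1, i = 0.
Intersections between consecutive envelope lines give the roots: for adjacent envelope indices i < j the intersection is x = (a_i − a_j) / (j − i). Reading off the sorted break points: {-2, 6}.
Verification: at each break x_0, at least two indices attain the minimum of min_i(a_i + i · x_0).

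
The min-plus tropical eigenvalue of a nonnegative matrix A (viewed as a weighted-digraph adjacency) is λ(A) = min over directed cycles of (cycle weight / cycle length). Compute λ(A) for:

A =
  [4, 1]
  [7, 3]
λ(A) = 3

Enumerate directed cycles and compute their means (weight / length). Sample:
  cycle 0 → 0: weight = 4, length = 1, mean = 4/1 ≈ 4.000
  cycle 1 → 1: weight = 3, length = 1, mean = 3/1 ≈ 3.000
  cycle 0 → 1 → 0: weight = 8, length = 2, mean = 8/2 ≈ 4.000
  cycle 1 → 0 → 1: weight = 8, length = 2, mean = 8/2 ≈ 4.000
Minimum mean = 3.000, attained e.g. along the cycle 1 → 1 with weight 3 and length 1. So λ(A) = 3/1 = 3.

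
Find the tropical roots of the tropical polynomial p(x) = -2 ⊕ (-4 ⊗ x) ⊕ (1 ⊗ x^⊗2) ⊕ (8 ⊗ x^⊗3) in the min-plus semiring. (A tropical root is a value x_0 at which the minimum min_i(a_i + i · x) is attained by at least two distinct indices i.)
Roots: {-7, -5, 2}

Each tropical root is a break point of the lower envelope of the lines y = a_i + i · x (there are 4 lines, with slopes 0, 1, ..., 3). Only the lines that attain the minimum somewhere contribute to roots; other lines are dominated. Here the surviving (envelope) indices are i = 3, i = 2, i = 1, i = 0.
Intersections between consecutive envelope lines give the roots: for adjacent envelope indices i < j the intersection is x = (a_i − a_j) / (j − i). Reading off the sorted break points: {-7, -5, 2}.
Verification: at each break x_0, at least two indices attain the minimum of min_i(a_i + i · x_0).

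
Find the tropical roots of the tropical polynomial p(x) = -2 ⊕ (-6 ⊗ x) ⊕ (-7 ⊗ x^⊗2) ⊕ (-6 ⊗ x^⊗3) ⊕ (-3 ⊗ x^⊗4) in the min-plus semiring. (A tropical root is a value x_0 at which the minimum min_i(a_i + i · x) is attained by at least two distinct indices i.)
Roots: {-3, -1, 1, 4}

Each tropical root is a break point of the lower envelope of the lines y = a_i + i · x (there are 5 lines, with slopes 0, 1, ..., 4). Only the lines that attain the minimum somewhere contribute to roots; other lines are dominated. Here the surviving (envelope) indices are i = 4, i = 3, i = 2, i = 1, i = 0.
Intersections between consecutive envelope lines give the roots: for adjacent envelope indices i < j the intersection is x = (a_i − a_j) / (j − i). Reading off the sorted break points: {-3, -1, 1, 4}.
Verification: at each break x_0, at least two indices attain the minimum of min_i(a_i + i · x_0).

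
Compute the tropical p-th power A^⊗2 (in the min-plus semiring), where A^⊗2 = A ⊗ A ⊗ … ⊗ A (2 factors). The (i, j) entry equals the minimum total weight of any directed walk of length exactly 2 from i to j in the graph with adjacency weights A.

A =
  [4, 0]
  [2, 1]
A^⊗2 =
  [2, 1]
  [3, 2]

Each entry (A^⊗2)_ij equals the minimum over all length-2 walks i = v_0 → v_1 → … → v_2 = j of Σ_t A[v_t][v_{t+1}]. For example, for (i, j) = (0, 1) we minimise over 2 possible intermediate vertex sequences; the minimum is 1, attained along the walk 0 → 1 → 1.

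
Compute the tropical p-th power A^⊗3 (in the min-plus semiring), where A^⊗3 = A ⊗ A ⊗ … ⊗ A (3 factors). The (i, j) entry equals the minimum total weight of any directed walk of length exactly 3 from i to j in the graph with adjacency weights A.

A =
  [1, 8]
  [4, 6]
A^⊗3 =
  [3, 10]
  [6, 13]

Each entry (A^⊗3)_ij equals the minimum over all length-3 walks i = v_0 → v_1 → … → v_3 = j of Σ_t A[v_t][v_{t+1}]. For example, for (i, j) = (0, 1) we minimise over 4 possible intermediate vertex sequences; the minimum is 10, attained along the walk 0 → 0 → 0 → 1.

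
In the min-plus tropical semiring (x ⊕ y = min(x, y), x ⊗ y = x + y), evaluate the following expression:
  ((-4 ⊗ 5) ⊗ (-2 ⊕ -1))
((-4 ⊗ 5) ⊗ (-2 ⊕ -1)) = -1

Expand innermost to outermost. Recall ⊕ takes the minimum of its arguments and ⊗ takes their sum. Working out the expression ((-4 ⊗ 5) ⊗ (-2 ⊕ -1)) gives -1.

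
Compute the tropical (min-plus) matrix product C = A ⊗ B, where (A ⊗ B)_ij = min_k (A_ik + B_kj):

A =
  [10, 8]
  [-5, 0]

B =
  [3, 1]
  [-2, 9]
A ⊗ B =
  [6, 11]
  [-2, -4]

Apply the min-plus product entry-by-entry:
  C[0][0] = min over k of (A[0][0] + B[0][0] = 10 + 3 = 13, A[0][1] + B[1][0] = 8 + -2 = 6) = 6 (attained at k = 1)
  C[0][1] = min over k of (A[0][0] + B[0][1] = 10 + 1 = 11, A[0][1] + B[1][1] = 8 + 9 = 17) = 11 (attained at k = 0)
  C[1][0] = min over k of (A[1][0] + B[0][0] = -5 + 3 = -2, A[1][1] + B[1][0] = 0 + -2 = -2) = -2 (attained at k = 0)
  C[1][1] = min over k of (A[1][0] + B[0][1] = -5 + 1 = -4, A[1][1] + B[1][1] = 0 + 9 = 9) = -4 (attained at k = 0)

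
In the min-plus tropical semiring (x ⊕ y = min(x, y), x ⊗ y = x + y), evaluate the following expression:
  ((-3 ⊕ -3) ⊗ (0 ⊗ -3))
((-3 ⊕ -3) ⊗ (0 ⊗ -3)) = -6

Expand innermost to outermost. Recall ⊕ takes the minimum of its arguments and ⊗ takes their sum. Working out the expression ((-3 ⊕ -3) ⊗ (0 ⊗ -3)) gives -6.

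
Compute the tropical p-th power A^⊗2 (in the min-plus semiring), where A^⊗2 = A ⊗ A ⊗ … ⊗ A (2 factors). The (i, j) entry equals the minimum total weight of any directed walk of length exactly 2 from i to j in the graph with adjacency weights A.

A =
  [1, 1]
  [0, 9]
A^⊗2 =
  [1, 2]
  [1, 1]

Each entry (A^⊗2)_ij equals the minimum over all length-2 walks i = v_0 → v_1 → … → v_2 = j of Σ_t A[v_t][v_{t+1}]. For example, for (i, j) = (0, 1) we minimise over 2 possible intermediate vertex sequences; the minimum is 2, attained along the walk 0 → 0 → 1.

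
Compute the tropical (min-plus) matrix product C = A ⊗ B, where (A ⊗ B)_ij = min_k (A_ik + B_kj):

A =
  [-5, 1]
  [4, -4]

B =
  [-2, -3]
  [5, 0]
A ⊗ B =
  [-7, -8]
  [1, -4]

Apply the min-plus product entry-by-entry:
  C[0][0] = min over k of (A[0][0] + B[0][0] = -5 + -2 = -7, A[0][1] + B[1][0] = 1 + 5 = 6) = -7 (attained at k = 0)
  C[0][1] = min over k of (A[0][0] + B[0][1] = -5 + -3 = -8, A[0][1] + B[1][1] = 1 + 0 = 1) = -8 (attained at k = 0)
  C[1][0] = min over k of (A[1][0] + B[0][0] = 4 + -2 = 2, A[1][1] + B[1][0] = -4 + 5 = 1) = 1 (attained at k = 1)
  C[1][1] = min over k of (A[1][0] + B[0][1] = 4 + -3 = 1, A[1][1] + B[1][1] = -4 + 0 = -4) = -4 (attained at k = 1)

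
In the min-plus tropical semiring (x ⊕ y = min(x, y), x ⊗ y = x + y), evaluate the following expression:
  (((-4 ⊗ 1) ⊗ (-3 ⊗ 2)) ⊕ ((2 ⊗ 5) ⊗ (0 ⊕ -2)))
(((-4 ⊗ 1) ⊗ (-3 ⊗ 2)) ⊕ ((2 ⊗ 5) ⊗ (0 ⊕ -2))) = -4

Expand innermost to outermost. Recall ⊕ takes the minimum of its arguments and ⊗ takes their sum. Working out the expression (((-4 ⊗ 1) ⊗ (-3 ⊗ 2)) ⊕ ((2 ⊗ 5) ⊗ (0 ⊕ -2))) gives -4.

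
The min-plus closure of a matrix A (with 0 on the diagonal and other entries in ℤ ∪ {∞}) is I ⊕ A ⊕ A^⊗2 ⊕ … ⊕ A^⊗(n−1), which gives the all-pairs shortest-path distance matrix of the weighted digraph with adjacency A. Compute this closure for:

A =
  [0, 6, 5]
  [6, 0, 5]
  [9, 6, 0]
Closure =
  [0, 6, 5]
  [6, 0, 5]
  [9, 6, 0]

This is the Floyd-Warshall all-pairs shortest-path computation. For each intermediate vertex k = 0, 1, …, 2, update dist[i][j] ← min(dist[i][j], dist[i][k] + dist[k][j]). The final matrix gives, for each (i, j), the minimum total weight of any directed path from i to j (possibly empty when i = j).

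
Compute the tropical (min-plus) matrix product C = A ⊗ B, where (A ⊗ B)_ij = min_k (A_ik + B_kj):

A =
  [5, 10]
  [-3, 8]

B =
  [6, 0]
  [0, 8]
A ⊗ B =
  [10, 5]
  [3, -3]

Apply the min-plus product entry-by-entry:
  C[0][0] = min over k of (A[0][0] + B[0][0] = 5 + 6 = 11, A[0][1] + B[1][0] = 10 + 0 = 10) = 10 (attained at k = 1)
  C[0][1] = min over k of (A[0][0] + B[0][1] = 5 + 0 = 5, A[0][1] + B[1][1] = 10 + 8 = 18) = 5 (attained at k = 0)
  C[1][0] = min over k of (A[1][0] + B[0][0] = -3 + 6 = 3, A[1][1] + B[1][0] = 8 + 0 = 8) = 3 (attained at k = 0)
  C[1][1] = min over k of (A[1][0] + B[0][1] = -3 + 0 = -3, A[1][1] + B[1][1] = 8 + 8 = 16) = -3 (attained at k = 0)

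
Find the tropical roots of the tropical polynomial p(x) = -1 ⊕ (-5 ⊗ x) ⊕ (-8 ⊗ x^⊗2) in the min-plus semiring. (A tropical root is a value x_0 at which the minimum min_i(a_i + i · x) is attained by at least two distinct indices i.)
Roots: {3, 4}

Each tropical root is a break point of the lower envelope of the lines y = a_i + i · x (there are 3 lines, with slopes 0, 1, ..., 2). Only the lines that attain the minimum somewhere contribute to roots; other lines are dominated. Here the surviving (envelope) indices are i = 2, i = 1, i = 0.
Intersections between consecutive envelope lines give the roots: for adjacent envelope indices i < j the intersection is x = (a_i − a_j) / (j − i). Reading off the sorted break points: {3, 4}.
Verification: at each break x_0, at least two indices attain the minimum of min_i(a_i + i · x_0).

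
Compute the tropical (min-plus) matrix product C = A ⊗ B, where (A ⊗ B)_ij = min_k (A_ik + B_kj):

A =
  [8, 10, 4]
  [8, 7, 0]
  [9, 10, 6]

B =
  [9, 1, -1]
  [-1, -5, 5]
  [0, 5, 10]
A ⊗ B =
  [4, 5, 7]
  [0, 2, 7]
  [6, 5, 8]

Apply the min-plus product entry-by-entry:
  C[0][0] = min over k of (A[0][0] + B[0][0] = 8 + 9 = 17, A[0][1] + B[1][0] = 10 + -1 = 9, A[0][2] + B[2][0] = 4 + 0 = 4) = 4 (attained at k = 2)
  C[0][1] = min over k of (A[0][0] + B[0][1] = 8 + 1 = 9, A[0][1] + B[1][1] = 10 + -5 = 5, A[0][2] + B[2][1] = 4 + 5 = 9) = 5 (attained at k = 1)
  C[0][2] = min over k of (A[0][0] + B[0][2] = 8 + -1 = 7, A[0][1] + B[1][2] = 10 + 5 = 15, A[0][2] + B[2][2] = 4 + 10 = 14) = 7 (attained at k = 0)
  C[1][0] = min over k of (A[1][0] + B[0][0] = 8 + 9 = 17, A[1][1] + B[1][0] = 7 + -1 = 6, A[1][2] + B[2][0] = 0 + 0 = 0) = 0 (attained at k = 2)
  C[1][1] = min over k of (A[1][0] + B[0][1] = 8 + 1 = 9, A[1][1] + B[1][1] = 7 + -5 = 2, A[1][2] + B[2][1] = 0 + 5 = 5) = 2 (attained at k = 1)
  C[1][2] = min over k of (A[1][0] + B[0][2] = 8 + -1 = 7, A[1][1] + B[1][2] = 7 + 5 = 12, A[1][2] + B[2][2] = 0 + 10 = 10) = 7 (attained at k = 0)
  C[2][0] = min over k of (A[2][0] + B[0][0] = 9 + 9 = 18, A[2][1] + B[1][0] = 10 + -1 = 9, A[2][2] + B[2][0] = 6 + 0 = 6) = 6 (attained at k = 2)
  C[2][1] = min over k of (A[2][0] + B[0][1] = 9 + 1 = 10, A[2][1] + B[1][1] = 10 + -5 = 5, A[2][2] + B[2][1] = 6 + 5 = 11) = 5 (attained at k = 1)
  C[2][2] = min over k of (A[2][0] + B[0][2] = 9 + -1 = 8, A[2][1] + B[1][2] = 10 + 5 = 15, A[2][2] + B[2][2] = 6 + 10 = 16) = 8 (attained at k = 0)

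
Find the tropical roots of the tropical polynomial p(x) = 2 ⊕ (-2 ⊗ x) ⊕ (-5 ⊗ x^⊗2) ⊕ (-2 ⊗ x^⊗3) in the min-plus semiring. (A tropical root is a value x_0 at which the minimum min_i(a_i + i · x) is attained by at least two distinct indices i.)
Roots: {-3, 3, 4}

Each tropical root is a break point of the lower envelope of the lines y = a_i + i · x (there are 4 lines, with slopes 0, 1, ..., 3). Only the lines that attain the minimum somewhere contribute to roots; other lines are dominated. Here the surviving (envelope) indices are i = 3, i = 2, i = 1, i = 0.
Intersections between consecutive envelope lines give the roots: for adjacent envelope indices i < j the intersection is x = (a_i − a_j) / (j − i). Reading off the sorted break points: {-3, 3, 4}.
Verification: at each break x_0, at least two indices attain the minimum of min_i(a_i + i · x_0).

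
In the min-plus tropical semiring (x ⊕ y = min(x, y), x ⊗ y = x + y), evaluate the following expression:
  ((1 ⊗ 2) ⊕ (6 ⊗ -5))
((1 ⊗ 2) ⊕ (6 ⊗ -5)) = 1

Expand innermost to outermost. Recall ⊕ takes the minimum of its arguments and ⊗ takes their sum. Working out the expression ((1 ⊗ 2) ⊕ (6 ⊗ -5)) gives 1.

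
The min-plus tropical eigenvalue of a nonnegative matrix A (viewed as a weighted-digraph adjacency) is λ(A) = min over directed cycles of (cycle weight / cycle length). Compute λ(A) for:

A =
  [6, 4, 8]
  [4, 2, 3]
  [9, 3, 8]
λ(A) = 2

Enumerate directed cycles and compute their means (weight / length). Sample:
  cycle 0 → 0: weight = 6, length = 1, mean = 6/1 ≈ 6.000
  cycle 1 → 1: weight = 2, length = 1, mean = 2/1 ≈ 2.000
  cycle 2 → 2: weight = 8, length = 1, mean = 8/1 ≈ 8.000
  cycle 0 → 1 → 0: weight = 8, length = 2, mean = 8/2 ≈ 4.000
  cycle 0 → 2 → 0: weight = 17, length = 2, mean = 17/2 ≈ 8.500
  cycle 1 → 0 → 1: weight = 8, length = 2, mean = 8/2 ≈ 4.000
Minimum mean = 2.000, attained e.g. along the cycle 1 → 1 with weight 2 and length 1. So λ(A) = 2/1 = 2.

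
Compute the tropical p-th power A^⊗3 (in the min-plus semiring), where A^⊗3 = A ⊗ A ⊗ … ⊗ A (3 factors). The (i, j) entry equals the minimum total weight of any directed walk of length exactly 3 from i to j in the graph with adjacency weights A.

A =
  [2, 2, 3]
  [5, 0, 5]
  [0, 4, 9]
A^⊗3 =
  [5, 2, 6]
  [5, 0, 5]
  [3, 2, 5]

Each entry (A^⊗3)_ij equals the minimum over all length-3 walks i = v_0 → v_1 → … → v_3 = j of Σ_t A[v_t][v_{t+1}]. For example, for (i, j) = (0, 2) we minimise over 9 possible intermediate vertex sequences; the minimum is 6, attained along the walk 0 → 2 → 0 → 2.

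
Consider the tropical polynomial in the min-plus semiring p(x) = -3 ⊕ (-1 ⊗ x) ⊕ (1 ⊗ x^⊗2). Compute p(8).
p(8) = -3

A tropical monomial a ⊗ x^⊗i evaluates to a + i · x. Evaluating each term at x = 8:
  Term 0 contributes -3 + 0 · 8 = -3
  Term 1 contributes -1 + 1 · 8 = 7
  Term 2 contributes 1 + 2 · 8 = 17
p(8) = ⊕ of these = min[-3, 7, 17] = -3.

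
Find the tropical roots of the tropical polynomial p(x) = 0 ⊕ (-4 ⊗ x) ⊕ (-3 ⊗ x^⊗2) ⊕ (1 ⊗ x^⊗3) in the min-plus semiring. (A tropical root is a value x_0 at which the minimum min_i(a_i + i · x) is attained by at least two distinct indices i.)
Roots: {-4, -1, 4}

Each tropical root is a break point of the lower envelope of the lines y = a_i + i · x (there are 4 lines, with slopes 0, 1, ..., 3). Only the lines that attain the minimum somewhere contribute to roots; other lines are dominated. Here the surviving (envelope) indices are i = 3, i = 2, i = 1, i = 0.
Intersections between consecutive envelope lines give the roots: for adjacent envelope indices i < j the intersection is x = (a_i − a_j) / (j − i). Reading off the sorted break points: {-4, -1, 4}.
Verification: at each break x_0, at least two indices attain the minimum of min_i(a_i + i · x_0).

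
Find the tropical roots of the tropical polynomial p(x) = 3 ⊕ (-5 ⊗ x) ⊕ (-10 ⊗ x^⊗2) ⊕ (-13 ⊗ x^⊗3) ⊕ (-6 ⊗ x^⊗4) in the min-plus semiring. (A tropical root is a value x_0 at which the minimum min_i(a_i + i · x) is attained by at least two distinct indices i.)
Roots: {-7, 3, 5, 8}

Each tropical root is a break point of the lower envelope of the lines y = a_i + i · x (there are 5 lines, with slopes 0, 1, ..., 4). Only the lines that attain the minimum somewhere contribute to roots; other lines are dominated. Here the surviving (envelope) indices are i = 4, i = 3, i = 2, i = 1, i = 0.
Intersections between consecutive envelope lines give the roots: for adjacent envelope indices i < j the intersection is x = (a_i − a_j) / (j − i). Reading off the sorted break points: {-7, 3, 5, 8}.
Verification: at each break x_0, at least two indices attain the minimum of min_i(a_i + i · x_0).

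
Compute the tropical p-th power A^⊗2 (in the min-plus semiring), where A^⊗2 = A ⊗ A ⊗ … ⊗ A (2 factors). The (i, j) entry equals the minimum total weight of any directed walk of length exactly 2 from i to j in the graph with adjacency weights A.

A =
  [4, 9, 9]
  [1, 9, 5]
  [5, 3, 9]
A^⊗2 =
  [8, 12, 13]
  [5, 8, 10]
  [4, 12, 8]

Each entry (A^⊗2)_ij equals the minimum over all length-2 walks i = v_0 → v_1 → … → v_2 = j of Σ_t A[v_t][v_{t+1}]. For example, for (i, j) = (0, 2) we minimise over 3 possible intermediate vertex sequences; the minimum is 13, attained along the walk 0 → 0 → 2.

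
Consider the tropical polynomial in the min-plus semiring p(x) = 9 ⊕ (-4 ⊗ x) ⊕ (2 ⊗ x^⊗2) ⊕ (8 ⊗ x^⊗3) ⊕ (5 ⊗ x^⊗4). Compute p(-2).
p(-2) = -6

A tropical monomial a ⊗ x^⊗i evaluates to a + i · x. Evaluating each term at x = -2:
  Term 0 contributes 9 + 0 · -2 = 9
  Term 1 contributes -4 + 1 · -2 = -6
  Term 2 contributes 2 + 2 · -2 = -2
  Term 3 contributes 8 + 3 · -2 = 2
  Term 4 contributes 5 + 4 · -2 = -3
p(-2) = ⊕ of these = min[9, -6, -2, 2, -3] = -6.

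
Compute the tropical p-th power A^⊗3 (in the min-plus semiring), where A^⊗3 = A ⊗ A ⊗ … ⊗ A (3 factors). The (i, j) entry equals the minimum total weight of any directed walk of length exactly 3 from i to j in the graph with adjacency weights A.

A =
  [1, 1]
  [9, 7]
A^⊗3 =
  [3, 3]
  [11, 11]

Each entry (A^⊗3)_ij equals the minimum over all length-3 walks i = v_0 → v_1 → … → v_3 = j of Σ_t A[v_t][v_{t+1}]. For example, for (i, j) = (0, 1) we minimise over 4 possible intermediate vertex sequences; the minimum is 3, attained along the walk 0 → 0 → 0 → 1.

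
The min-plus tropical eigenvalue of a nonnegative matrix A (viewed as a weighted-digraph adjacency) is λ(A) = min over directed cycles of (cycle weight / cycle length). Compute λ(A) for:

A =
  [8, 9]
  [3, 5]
λ(A) = 5

Enumerate directed cycles and compute their means (weight / length). Sample:
  cycle 0 → 0: weight = 8, length = 1, mean = 8/1 ≈ 8.000
  cycle 1 → 1: weight = 5, length = 1, mean = 5/1 ≈ 5.000
  cycle 0 → 1 → 0: weight = 12, length = 2, mean = 12/2 ≈ 6.000
  cycle 1 → 0 → 1: weight = 12, length = 2, mean = 12/2 ≈ 6.000
Minimum mean = 5.000, attained e.g. along the cycle 1 → 1 with weight 5 and length 1. So λ(A) = 5/1 = 5.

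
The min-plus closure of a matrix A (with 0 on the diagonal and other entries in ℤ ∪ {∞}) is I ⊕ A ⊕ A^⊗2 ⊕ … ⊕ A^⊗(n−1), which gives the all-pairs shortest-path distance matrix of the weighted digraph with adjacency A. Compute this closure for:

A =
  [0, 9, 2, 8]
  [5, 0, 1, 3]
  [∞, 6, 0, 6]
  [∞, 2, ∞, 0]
Closure =
  [0, 8, 2, 8]
  [5, 0, 1, 3]
  [11, 6, 0, 6]
  [7, 2, 3, 0]

This is the Floyd-Warshall all-pairs shortest-path computation. For each intermediate vertex k = 0, 1, …, 3, update dist[i][j] ← min(dist[i][j], dist[i][k] + dist[k][j]). The final matrix gives, for each (i, j), the minimum total weight of any directed path from i to j (possibly empty when i = j).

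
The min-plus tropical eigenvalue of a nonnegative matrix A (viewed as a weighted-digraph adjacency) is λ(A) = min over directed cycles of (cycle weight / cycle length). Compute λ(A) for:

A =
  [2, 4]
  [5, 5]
λ(A) = 2

Enumerate directed cycles and compute their means (weight / length). Sample:
  cycle 0 → 0: weight = 2, length = 1, mean = 2/1 ≈ 2.000
  cycle 1 → 1: weight = 5, length = 1, mean = 5/1 ≈ 5.000
  cycle 0 → 1 → 0: weight = 9, length = 2, mean = 9/2 ≈ 4.500
  cycle 1 → 0 → 1: weight = 9, length = 2, mean = 9/2 ≈ 4.500
Minimum mean = 2.000, attained e.g. along the cycle 0 → 0 with weight 2 and length 1. So λ(A) = 2/1 = 2.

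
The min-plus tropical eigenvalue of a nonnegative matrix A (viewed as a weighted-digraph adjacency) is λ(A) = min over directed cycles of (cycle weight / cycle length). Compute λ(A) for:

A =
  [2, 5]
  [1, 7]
λ(A) = 2

Enumerate directed cycles and compute their means (weight / length). Sample:
  cycle 0 → 0: weight = 2, length = 1, mean = 2/1 ≈ 2.000
  cycle 1 → 1: weight = 7, length = 1, mean = 7/1 ≈ 7.000
  cycle 0 → 1 → 0: weight = 6, length = 2, mean = 6/2 ≈ 3.000
  cycle 1 → 0 → 1: weight = 6, length = 2, mean = 6/2 ≈ 3.000
Minimum mean = 2.000, attained e.g. along the cycle 0 → 0 with weight 2 and length 1. So λ(A) = 2/1 = 2.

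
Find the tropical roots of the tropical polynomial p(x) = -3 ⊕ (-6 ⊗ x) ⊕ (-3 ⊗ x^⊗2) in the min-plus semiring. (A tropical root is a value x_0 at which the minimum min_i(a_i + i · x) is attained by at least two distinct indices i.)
Roots: {-3, 3}

Each tropical root is a break point of the lower envelope of the lines y = a_i + i · x (there are 3 lines, with slopes 0, 1, ..., 2). Only the lines that attain the minimum somewhere contribute to roots; other lines are dominated. Here the surviving (envelope) indices are i = 2, i = 1, i = 0.
Intersections between consecutive envelope lines give the roots: for adjacent envelope indices i < j the intersection is x = (a_i − a_j) / (j − i). Reading off the sorted break points: {-3, 3}.
Verification: at each break x_0, at least two indices attain the minimum of min_i(a_i + i · x_0).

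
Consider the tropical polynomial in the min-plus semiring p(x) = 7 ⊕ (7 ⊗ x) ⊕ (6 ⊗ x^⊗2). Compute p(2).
p(2) = 7

A tropical monomial a ⊗ x^⊗i evaluates to a + i · x. Evaluating each term at x = 2:
  Term 0 contributes 7 + 0 · 2 = 7
  Term 1 contributes 7 + 1 · 2 = 9
  Term 2 contributes 6 + 2 · 2 = 10
p(2) = ⊕ of these = min[7, 9, 10] = 7.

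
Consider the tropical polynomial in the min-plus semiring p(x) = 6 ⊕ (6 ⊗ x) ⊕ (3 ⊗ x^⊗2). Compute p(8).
p(8) = 6

A tropical monomial a ⊗ x^⊗i evaluates to a + i · x. Evaluating each term at x = 8:
  Term 0 contributes 6 + 0 · 8 = 6
  Term 1 contributes 6 + 1 · 8 = 14
  Term 2 contributes 3 + 2 · 8 = 19
p(8) = ⊕ of these = min[6, 14, 19] = 6.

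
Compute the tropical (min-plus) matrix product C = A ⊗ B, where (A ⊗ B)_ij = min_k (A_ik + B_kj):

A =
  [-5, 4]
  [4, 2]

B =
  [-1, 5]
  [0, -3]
A ⊗ B =
  [-6, 0]
  [2, -1]

Apply the min-plus product entry-by-entry:
  C[0][0] = min over k of (A[0][0] + B[0][0] = -5 + -1 = -6, A[0][1] + B[1][0] = 4 + 0 = 4) = -6 (attained at k = 0)
  C[0][1] = min over k of (A[0][0] + B[0][1] = -5 + 5 = 0, A[0][1] + B[1][1] = 4 + -3 = 1) = 0 (attained at k = 0)
  C[1][0] = min over k of (A[1][0] + B[0][0] = 4 + -1 = 3, A[1][1] + B[1][0] = 2 + 0 = 2) = 2 (attained at k = 1)
  C[1][1] = min over k of (A[1][0] + B[0][1] = 4 + 5 = 9, A[1][1] + B[1][1] = 2 + -3 = -1) = -1 (attained at k = 1)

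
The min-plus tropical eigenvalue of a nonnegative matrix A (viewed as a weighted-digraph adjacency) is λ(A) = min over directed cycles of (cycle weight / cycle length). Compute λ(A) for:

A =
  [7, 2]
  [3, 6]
λ(A) = 5/2

Enumerate directed cycles and compute their means (weight / length). Sample:
  cycle 0 → 0: weight = 7, length = 1, mean = 7/1 ≈ 7.000
  cycle 1 → 1: weight = 6, length = 1, mean = 6/1 ≈ 6.000
  cycle 0 → 1 → 0: weight = 5, length = 2, mean = 5/2 ≈ 2.500
  cycle 1 → 0 → 1: weight = 5, length = 2, mean = 5/2 ≈ 2.500
Minimum mean = 2.500, attained e.g. along the cycle 0 → 1 → 0 with weight 5 and length 2. So λ(A) = 5/2 = 5/2.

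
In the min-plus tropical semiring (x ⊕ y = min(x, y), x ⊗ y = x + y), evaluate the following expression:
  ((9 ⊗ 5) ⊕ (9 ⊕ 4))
((9 ⊗ 5) ⊕ (9 ⊕ 4)) = 4

Expand innermost to outermost. Recall ⊕ takes the minimum of its arguments and ⊗ takes their sum. Working out the expression ((9 ⊗ 5) ⊕ (9 ⊕ 4)) gives 4.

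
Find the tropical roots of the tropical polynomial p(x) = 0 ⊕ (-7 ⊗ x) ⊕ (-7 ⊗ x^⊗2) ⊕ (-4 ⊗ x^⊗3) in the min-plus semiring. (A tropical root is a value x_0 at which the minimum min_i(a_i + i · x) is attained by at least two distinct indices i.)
Roots: {-3, 0, 7}

Each tropical root is a break point of the lower envelope of the lines y = a_i + i · x (there are 4 lines, with slopes 0, 1, ..., 3). Only the lines that attain the minimum somewhere contribute to roots; other lines are dominated. Here the surviving (envelope) indices are i = 3, i = 2, i = 1, i = 0.
Intersections between consecutive envelope lines give the roots: for adjacent envelope indices i < j the intersection is x = (a_i − a_j) / (j − i). Reading off the sorted break points: {-3, 0, 7}.
Verification: at each break x_0, at least two indices attain the minimum of min_i(a_i + i · x_0).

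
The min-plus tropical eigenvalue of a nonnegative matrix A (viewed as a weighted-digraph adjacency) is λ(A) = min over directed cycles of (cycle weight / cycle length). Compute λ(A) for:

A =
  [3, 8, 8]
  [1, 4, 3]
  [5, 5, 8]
λ(A) = 3

Enumerate directed cycles and compute their means (weight / length). Sample:
  cycle 0 → 0: weight = 3, length = 1, mean = 3/1 ≈ 3.000
  cycle 1 → 1: weight = 4, length = 1, mean = 4/1 ≈ 4.000
  cycle 2 → 2: weight = 8, length = 1, mean = 8/1 ≈ 8.000
  cycle 0 → 1 → 0: weight = 9, length = 2, mean = 9/2 ≈ 4.500
  cycle 0 → 2 → 0: weight = 13, length = 2, mean = 13/2 ≈ 6.500
  cycle 1 → 0 → 1: weight = 9, length = 2, mean = 9/2 ≈ 4.500
Minimum mean = 3.000, attained e.g. along the cycle 0 → 0 with weight 3 and length 1. So λ(A) = 3/1 = 3.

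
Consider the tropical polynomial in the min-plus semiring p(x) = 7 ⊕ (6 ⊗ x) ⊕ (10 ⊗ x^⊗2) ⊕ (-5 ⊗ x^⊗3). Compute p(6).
p(6) = 7

A tropical monomial a ⊗ x^⊗i evaluates to a + i · x. Evaluating each term at x = 6:
  Term 0 contributes 7 + 0 · 6 = 7
  Term 1 contributes 6 + 1 · 6 = 12
  Term 2 contributes 10 + 2 · 6 = 22
  Term 3 contributes -5 + 3 · 6 = 13
p(6) = ⊕ of these = min[7, 12, 22, 13] = 7.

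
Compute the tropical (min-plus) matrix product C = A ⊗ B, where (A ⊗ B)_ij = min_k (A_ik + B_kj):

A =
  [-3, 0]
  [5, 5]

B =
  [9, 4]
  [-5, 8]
A ⊗ B =
  [-5, 1]
  [0, 9]

Apply the min-plus product entry-by-entry:
  C[0][0] = min over k of (A[0][0] + B[0][0] = -3 + 9 = 6, A[0][1] + B[1][0] = 0 + -5 = -5) = -5 (attained at k = 1)
  C[0][1] = min over k of (A[0][0] + B[0][1] = -3 + 4 = 1, A[0][1] + B[1][1] = 0 + 8 = 8) = 1 (attained at k = 0)
  C[1][0] = min over k of (A[1][0] + B[0][0] = 5 + 9 = 14, A[1][1] + B[1][0] = 5 + -5 = 0) = 0 (attained at k = 1)
  C[1][1] = min over k of (A[1][0] + B[0][1] = 5 + 4 = 9, A[1][1] + B[1][1] = 5 + 8 = 13) = 9 (attained at k = 0)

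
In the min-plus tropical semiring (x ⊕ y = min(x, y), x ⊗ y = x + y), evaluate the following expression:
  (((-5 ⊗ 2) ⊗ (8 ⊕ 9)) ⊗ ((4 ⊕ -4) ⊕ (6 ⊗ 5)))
(((-5 ⊗ 2) ⊗ (8 ⊕ 9)) ⊗ ((4 ⊕ -4) ⊕ (6 ⊗ 5))) = 1

Expand innermost to outermost. Recall ⊕ takes the minimum of its arguments and ⊗ takes their sum. Working out the expression (((-5 ⊗ 2) ⊗ (8 ⊕ 9)) ⊗ ((4 ⊕ -4) ⊕ (6 ⊗ 5))) gives 1.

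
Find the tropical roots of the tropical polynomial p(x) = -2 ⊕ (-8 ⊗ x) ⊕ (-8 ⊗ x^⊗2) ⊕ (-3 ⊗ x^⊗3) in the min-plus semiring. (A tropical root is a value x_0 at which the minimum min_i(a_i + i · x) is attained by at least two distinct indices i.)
Roots: {-5, 0, 6}

Each tropical root is a break point of the lower envelope of the lines y = a_i + i · x (there are 4 lines, with slopes 0, 1, ..., 3). Only the lines that attain the minimum somewhere contribute to roots; other lines are dominated. Here the surviving (envelope) indices are i = 3, i = 2, i = 1, i = 0.
Intersections between consecutive envelope lines give the roots: for adjacent envelope indices i < j the intersection is x = (a_i − a_j) / (j − i). Reading off the sorted break points: {-5, 0, 6}.
Verification: at each break x_0, at least two indices attain the minimum of min_i(a_i + i · x_0).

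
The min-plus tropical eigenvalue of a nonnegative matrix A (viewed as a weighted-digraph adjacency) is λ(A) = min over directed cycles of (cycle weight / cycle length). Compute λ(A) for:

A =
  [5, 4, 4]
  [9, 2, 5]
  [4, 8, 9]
λ(A) = 2

Enumerate directed cycles and compute their means (weight / length). Sample:
  cycle 0 → 0: weight = 5, length = 1, mean = 5/1 ≈ 5.000
  cycle 1 → 1: weight = 2, length = 1, mean = 2/1 ≈ 2.000
  cycle 2 → 2: weight = 9, length = 1, mean = 9/1 ≈ 9.000
  cycle 0 → 1 → 0: weight = 13, length = 2, mean = 13/2 ≈ 6.500
  cycle 0 → 2 → 0: weight = 8, length = 2, mean = 8/2 ≈ 4.000
  cycle 1 → 0 → 1: weight = 13, length = 2, mean = 13/2 ≈ 6.500
Minimum mean = 2.000, attained e.g. along the cycle 1 → 1 with weight 2 and length 1. So λ(A) = 2/1 = 2.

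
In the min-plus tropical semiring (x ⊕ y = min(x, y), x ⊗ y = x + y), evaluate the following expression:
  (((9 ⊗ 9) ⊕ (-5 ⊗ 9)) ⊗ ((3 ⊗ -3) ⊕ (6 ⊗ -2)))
(((9 ⊗ 9) ⊕ (-5 ⊗ 9)) ⊗ ((3 ⊗ -3) ⊕ (6 ⊗ -2))) = 4

Expand innermost to outermost. Recall ⊕ takes the minimum of its arguments and ⊗ takes their sum. Working out the expression (((9 ⊗ 9) ⊕ (-5 ⊗ 9)) ⊗ ((3 ⊗ -3) ⊕ (6 ⊗ -2))) gives 4.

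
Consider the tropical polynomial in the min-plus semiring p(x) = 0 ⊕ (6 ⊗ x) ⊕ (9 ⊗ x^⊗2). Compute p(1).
p(1) = 0

A tropical monomial a ⊗ x^⊗i evaluates to a + i · x. Evaluating each term at x = 1:
  Term 0 contributes 0 + 0 · 1 = 0
  Term 1 contributes 6 + 1 · 1 = 7
  Term 2 contributes 9 + 2 · 1 = 11
p(1) = ⊕ of these = min[0, 7, 11] = 0.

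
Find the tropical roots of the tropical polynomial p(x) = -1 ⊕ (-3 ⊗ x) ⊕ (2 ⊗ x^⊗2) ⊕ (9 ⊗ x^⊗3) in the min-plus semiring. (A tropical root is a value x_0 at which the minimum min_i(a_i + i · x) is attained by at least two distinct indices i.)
Roots: {-7, -5, 2}

Each tropical root is a break point of the lower envelope of the lines y = a_i + i · x (there are 4 lines, with slopes 0, 1, ..., 3). Only the lines that attain the minimum somewhere contribute to roots; other lines are dominated. Here the surviving (envelope) indices are i = 3, i = 2, i = 1, i = 0.
Intersections between consecutive envelope lines give the roots: for adjacent envelope indices i < j the intersection is x = (a_i − a_j) / (j − i). Reading off the sorted break points: {-7, -5, 2}.
Verification: at each break x_0, at least two indices attain the minimum of min_i(a_i + i · x_0).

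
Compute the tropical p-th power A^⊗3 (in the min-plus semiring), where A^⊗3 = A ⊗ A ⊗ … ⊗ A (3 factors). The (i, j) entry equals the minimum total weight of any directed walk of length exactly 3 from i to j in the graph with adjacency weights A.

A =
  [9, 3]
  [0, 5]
A^⊗3 =
  [8, 6]
  [3, 8]

Each entry (A^⊗3)_ij equals the minimum over all length-3 walks i = v_0 → v_1 → … → v_3 = j of Σ_t A[v_t][v_{t+1}]. For example, for (i, j) = (0, 1) we minimise over 4 possible intermediate vertex sequences; the minimum is 6, attained along the walk 0 → 1 → 0 → 1.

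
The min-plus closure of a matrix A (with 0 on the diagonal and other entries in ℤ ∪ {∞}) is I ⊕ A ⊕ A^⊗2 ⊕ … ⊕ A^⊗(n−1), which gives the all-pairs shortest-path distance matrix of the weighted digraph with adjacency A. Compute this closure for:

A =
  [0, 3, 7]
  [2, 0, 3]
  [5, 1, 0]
Closure =
  [0, 3, 6]
  [2, 0, 3]
  [3, 1, 0]

This is the Floyd-Warshall all-pairs shortest-path computation. For each intermediate vertex k = 0, 1, …, 2, update dist[i][j] ← min(dist[i][j], dist[i][k] + dist[k][j]). The final matrix gives, for each (i, j), the minimum total weight of any directed path from i to j (possibly empty when i = j).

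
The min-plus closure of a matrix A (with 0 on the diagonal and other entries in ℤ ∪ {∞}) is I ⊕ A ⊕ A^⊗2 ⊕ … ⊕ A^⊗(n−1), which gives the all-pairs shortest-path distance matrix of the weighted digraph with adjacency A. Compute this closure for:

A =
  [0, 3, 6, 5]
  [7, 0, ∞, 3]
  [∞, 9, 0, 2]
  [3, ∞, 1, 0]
Closure =
  [0, 3, 6, 5]
  [6, 0, 4, 3]
  [5, 8, 0, 2]
  [3, 6, 1, 0]

This is the Floyd-Warshall all-pairs shortest-path computation. For each intermediate vertex k = 0, 1, …, 3, update dist[i][j] ← min(dist[i][j], dist[i][k] + dist[k][j]). The final matrix gives, for each (i, j), the minimum total weight of any directed path from i to j (possibly empty when i = j).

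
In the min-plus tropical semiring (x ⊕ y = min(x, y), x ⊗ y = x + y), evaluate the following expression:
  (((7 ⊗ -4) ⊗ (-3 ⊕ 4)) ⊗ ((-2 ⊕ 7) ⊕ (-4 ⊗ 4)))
(((7 ⊗ -4) ⊗ (-3 ⊕ 4)) ⊗ ((-2 ⊕ 7) ⊕ (-4 ⊗ 4))) = -2

Expand innermost to outermost. Recall ⊕ takes the minimum of its arguments and ⊗ takes their sum. Working out the expression (((7 ⊗ -4) ⊗ (-3 ⊕ 4)) ⊗ ((-2 ⊕ 7) ⊕ (-4 ⊗ 4))) gives -2.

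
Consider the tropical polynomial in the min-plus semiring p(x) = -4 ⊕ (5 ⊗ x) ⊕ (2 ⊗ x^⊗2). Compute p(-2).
p(-2) = -4

A tropical monomial a ⊗ x^⊗i evaluates to a + i · x. Evaluating each term at x = -2:
  Term 0 contributes -4 + 0 · -2 = -4
  Term 1 contributes 5 + 1 · -2 = 3
  Term 2 contributes 2 + 2 · -2 = -2
p(-2) = ⊕ of these = min[-4, 3, -2] = -4.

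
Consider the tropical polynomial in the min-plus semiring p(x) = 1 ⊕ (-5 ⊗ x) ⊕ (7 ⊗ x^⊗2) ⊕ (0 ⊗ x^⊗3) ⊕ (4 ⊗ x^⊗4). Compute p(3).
p(3) = -2

A tropical monomial a ⊗ x^⊗i evaluates to a + i · x. Evaluating each term at x = 3:
  Term 0 contributes 1 + 0 · 3 = 1
  Term 1 contributes -5 + 1 · 3 = -2
  Term 2 contributes 7 + 2 · 3 = 13
  Term 3 contributes 0 + 3 · 3 = 9
  Term 4 contributes 4 + 4 · 3 = 16
p(3) = ⊕ of these = min[1, -2, 13, 9, 16] = -2.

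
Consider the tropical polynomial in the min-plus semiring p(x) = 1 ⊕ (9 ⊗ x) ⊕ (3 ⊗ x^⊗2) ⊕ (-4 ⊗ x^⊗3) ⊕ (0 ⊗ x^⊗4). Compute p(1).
p(1) = -1

A tropical monomial a ⊗ x^⊗i evaluates to a + i · x. Evaluating each term at x = 1:
  Term 0 contributes 1 + 0 · 1 = 1
  Term 1 contributes 9 + 1 · 1 = 10
  Term 2 contributes 3 + 2 · 1 = 5
  Term 3 contributes -4 + 3 · 1 = -1
  Term 4 contributes 0 + 4 · 1 = 4
p(1) = ⊕ of these = min[1, 10, 5, -1, 4] = -1.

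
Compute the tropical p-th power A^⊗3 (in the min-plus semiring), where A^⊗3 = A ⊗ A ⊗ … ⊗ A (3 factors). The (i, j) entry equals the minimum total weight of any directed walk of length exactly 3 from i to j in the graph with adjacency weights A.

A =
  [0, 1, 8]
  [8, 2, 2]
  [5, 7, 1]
A^⊗3 =
  [0, 1, 3]
  [7, 6, 4]
  [5, 6, 3]

Each entry (A^⊗3)_ij equals the minimum over all length-3 walks i = v_0 → v_1 → … → v_3 = j of Σ_t A[v_t][v_{t+1}]. For example, for (i, j) = (0, 2) we minimise over 9 possible intermediate vertex sequences; the minimum is 3, attained along the walk 0 → 0 → 1 → 2.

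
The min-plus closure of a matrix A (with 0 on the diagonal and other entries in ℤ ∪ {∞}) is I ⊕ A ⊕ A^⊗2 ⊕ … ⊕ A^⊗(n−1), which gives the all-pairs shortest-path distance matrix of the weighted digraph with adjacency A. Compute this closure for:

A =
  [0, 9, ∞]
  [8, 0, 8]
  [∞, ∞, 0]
Closure =
  [0, 9, 17]
  [8, 0, 8]
  [∞, ∞, 0]

This is the Floyd-Warshall all-pairs shortest-path computation. For each intermediate vertex k = 0, 1, …, 2, update dist[i][j] ← min(dist[i][j], dist[i][k] + dist[k][j]). The final matrix gives, for each (i, j), the minimum total weight of any directed path from i to j (possibly empty when i = j).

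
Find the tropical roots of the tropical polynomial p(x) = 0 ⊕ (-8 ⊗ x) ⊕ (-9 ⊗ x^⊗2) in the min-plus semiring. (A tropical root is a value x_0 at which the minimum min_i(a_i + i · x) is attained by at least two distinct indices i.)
Roots: {1, 8}

Each tropical root is a break point of the lower envelope of the lines y = a_i + i · x (there are 3 lines, with slopes 0, 1, ..., 2). Only the lines that attain the minimum somewhere contribute to roots; other lines are dominated. Here the surviving (envelope) indices are i = 2, i = 1, i = 0.
Intersections between consecutive envelope lines give the roots: for adjacent envelope indices i < j the intersection is x = (a_i − a_j) / (j − i). Reading off the sorted break points: {1, 8}.
Verification: at each break x_0, at least two indices attain the minimum of min_i(a_i + i · x_0).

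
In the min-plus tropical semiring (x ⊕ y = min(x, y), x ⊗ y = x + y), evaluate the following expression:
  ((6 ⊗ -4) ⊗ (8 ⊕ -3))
((6 ⊗ -4) ⊗ (8 ⊕ -3)) = -1

Expand innermost to outermost. Recall ⊕ takes the minimum of its arguments and ⊗ takes their sum. Working out the expression ((6 ⊗ -4) ⊗ (8 ⊕ -3)) gives -1.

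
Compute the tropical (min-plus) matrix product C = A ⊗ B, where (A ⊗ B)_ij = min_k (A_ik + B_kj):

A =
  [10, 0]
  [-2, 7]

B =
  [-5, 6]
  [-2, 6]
A ⊗ B =
  [-2, 6]
  [-7, 4]

Apply the min-plus product entry-by-entry:
  C[0][0] = min over k of (A[0][0] + B[0][0] = 10 + -5 = 5, A[0][1] + B[1][0] = 0 + -2 = -2) = -2 (attained at k = 1)
  C[0][1] = min over k of (A[0][0] + B[0][1] = 10 + 6 = 16, A[0][1] + B[1][1] = 0 + 6 = 6) = 6 (attained at k = 1)
  C[1][0] = min over k of (A[1][0] + B[0][0] = -2 + -5 = -7, A[1][1] + B[1][0] = 7 + -2 = 5) = -7 (attained at k = 0)
  C[1][1] = min over k of (A[1][0] + B[0][1] = -2 + 6 = 4, A[1][1] + B[1][1] = 7 + 6 = 13) = 4 (attained at k = 0)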